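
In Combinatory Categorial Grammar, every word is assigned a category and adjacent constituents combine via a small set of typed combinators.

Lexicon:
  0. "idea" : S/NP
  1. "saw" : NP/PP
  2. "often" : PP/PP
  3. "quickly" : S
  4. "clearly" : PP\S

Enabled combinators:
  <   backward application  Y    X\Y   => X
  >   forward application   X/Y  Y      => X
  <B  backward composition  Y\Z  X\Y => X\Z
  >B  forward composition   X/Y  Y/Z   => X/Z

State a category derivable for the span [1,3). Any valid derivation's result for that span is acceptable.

NP/PP

[0,5] S   >
  [0,1] "idea" : S/NP
  [1,5] NP   >
    [1,3] NP/PP   >B
      [1,2] "saw" : NP/PP
      [2,3] "often" : PP/PP
    [3,5] PP   <
      [3,4] "quickly" : S
      [4,5] "clearly" : PP\S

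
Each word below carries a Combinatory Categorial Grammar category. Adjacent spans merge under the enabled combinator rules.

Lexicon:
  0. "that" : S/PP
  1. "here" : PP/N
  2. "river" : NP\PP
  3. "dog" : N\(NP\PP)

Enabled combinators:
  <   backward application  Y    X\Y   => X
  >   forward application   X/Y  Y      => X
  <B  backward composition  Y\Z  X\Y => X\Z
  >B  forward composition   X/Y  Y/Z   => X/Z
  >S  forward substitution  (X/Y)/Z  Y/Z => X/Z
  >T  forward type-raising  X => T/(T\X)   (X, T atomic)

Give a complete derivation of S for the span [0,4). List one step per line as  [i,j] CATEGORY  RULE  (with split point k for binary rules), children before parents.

[0,4] S   >
  [0,1] "that" : S/PP
  [1,4] PP   >
    [1,2] "here" : PP/N
    [2,4] N   <
      [2,3] "river" : NP\PP
      [3,4] "dog" : N\(NP\PP)

[0,1] S/PP  lex  "that"
[1,2] PP/N  lex  "here"
[2,3] NP\PP  lex  "river"
[3,4] N\(NP\PP)  lex  "dog"
[2,4] N  <  k=3
[1,4] PP  >  k=2
[0,4] S  >  k=1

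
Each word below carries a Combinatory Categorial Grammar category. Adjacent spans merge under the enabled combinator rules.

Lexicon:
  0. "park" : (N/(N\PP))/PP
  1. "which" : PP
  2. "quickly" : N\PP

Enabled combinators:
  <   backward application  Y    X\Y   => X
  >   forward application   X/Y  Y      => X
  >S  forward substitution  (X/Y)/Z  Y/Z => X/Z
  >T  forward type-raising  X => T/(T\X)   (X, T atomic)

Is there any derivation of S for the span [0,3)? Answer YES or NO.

(N/(N\PP))/PP PP N\PP
CKY chart[0,3] = {N, N/(N\N), NP/(NP\N), PP/(PP\N), S/(S\N)}; S ∉ chart

NO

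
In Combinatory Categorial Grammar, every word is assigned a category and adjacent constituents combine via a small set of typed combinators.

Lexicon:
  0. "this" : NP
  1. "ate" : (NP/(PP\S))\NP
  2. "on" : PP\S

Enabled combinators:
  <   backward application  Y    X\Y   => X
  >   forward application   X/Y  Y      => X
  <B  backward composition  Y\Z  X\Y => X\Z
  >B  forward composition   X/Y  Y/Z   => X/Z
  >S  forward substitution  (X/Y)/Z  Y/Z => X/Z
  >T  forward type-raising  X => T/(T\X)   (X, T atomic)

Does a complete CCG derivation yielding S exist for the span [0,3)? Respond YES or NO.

NP (NP/(PP\S))\NP PP\S
CKY chart[0,3] = {N/(N\NP), NP, NP/(NP\NP), PP/(PP\NP), S/(S\NP)}; S ∉ chart

NO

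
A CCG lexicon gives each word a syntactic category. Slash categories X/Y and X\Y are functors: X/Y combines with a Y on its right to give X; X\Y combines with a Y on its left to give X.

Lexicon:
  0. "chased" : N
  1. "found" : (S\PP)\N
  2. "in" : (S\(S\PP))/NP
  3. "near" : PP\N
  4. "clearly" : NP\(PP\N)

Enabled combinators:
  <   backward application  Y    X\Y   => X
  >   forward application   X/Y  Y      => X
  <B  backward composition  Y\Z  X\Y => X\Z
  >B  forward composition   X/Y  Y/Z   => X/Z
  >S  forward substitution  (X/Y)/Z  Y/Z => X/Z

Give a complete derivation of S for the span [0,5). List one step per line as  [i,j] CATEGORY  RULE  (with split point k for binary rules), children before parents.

[0,5] S   <
  [0,1] "chased" : N
  [1,5] S\N   <B
    [1,2] "found" : (S\PP)\N
    [2,5] S\(S\PP)   >
      [2,3] "in" : (S\(S\PP))/NP
      [3,5] NP   <
        [3,4] "near" : PP\N
        [4,5] "clearly" : NP\(PP\N)

[0,1] N  lex  "chased"
[1,2] (S\PP)\N  lex  "found"
[2,3] (S\(S\PP))/NP  lex  "in"
[3,4] PP\N  lex  "near"
[4,5] NP\(PP\N)  lex  "clearly"
[3,5] NP  <  k=4
[2,5] S\(S\PP)  >  k=3
[1,5] S\N  <B  k=2
[0,5] S  <  k=1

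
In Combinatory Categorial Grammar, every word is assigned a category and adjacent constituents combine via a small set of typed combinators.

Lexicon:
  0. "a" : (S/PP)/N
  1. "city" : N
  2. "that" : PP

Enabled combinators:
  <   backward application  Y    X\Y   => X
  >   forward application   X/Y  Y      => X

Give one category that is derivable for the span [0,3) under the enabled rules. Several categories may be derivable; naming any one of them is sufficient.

S

[0,3] S   >
  [0,2] S/PP   >
    [0,1] "a" : (S/PP)/N
    [1,2] "city" : N
  [2,3] "that" : PP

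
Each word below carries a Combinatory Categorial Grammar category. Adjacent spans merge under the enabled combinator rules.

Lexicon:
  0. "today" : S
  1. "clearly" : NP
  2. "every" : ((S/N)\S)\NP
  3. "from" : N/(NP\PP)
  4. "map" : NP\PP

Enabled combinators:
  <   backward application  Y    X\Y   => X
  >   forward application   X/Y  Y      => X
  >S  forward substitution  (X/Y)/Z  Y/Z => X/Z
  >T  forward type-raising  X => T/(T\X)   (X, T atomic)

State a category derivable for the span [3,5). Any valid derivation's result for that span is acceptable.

[0,5] S   >
  [0,3] S/N   <
    [0,1] "today" : S
    [1,3] (S/N)\S   <
      [1,2] "clearly" : NP
      [2,3] "every" : ((S/N)\S)\NP
  [3,5] N   >
    [3,4] "from" : N/(NP\PP)
    [4,5] "map" : NP\PP

N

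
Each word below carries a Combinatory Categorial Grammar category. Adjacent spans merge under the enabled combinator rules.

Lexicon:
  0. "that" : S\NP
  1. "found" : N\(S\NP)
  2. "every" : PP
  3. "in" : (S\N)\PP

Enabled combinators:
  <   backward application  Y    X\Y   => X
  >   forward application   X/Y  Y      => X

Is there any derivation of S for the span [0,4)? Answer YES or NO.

YES

[0,4] S   <
  [0,2] N   <
    [0,1] "that" : S\NP
    [1,2] "found" : N\(S\NP)
  [2,4] S\N   <
    [2,3] "every" : PP
    [3,4] "in" : (S\N)\PP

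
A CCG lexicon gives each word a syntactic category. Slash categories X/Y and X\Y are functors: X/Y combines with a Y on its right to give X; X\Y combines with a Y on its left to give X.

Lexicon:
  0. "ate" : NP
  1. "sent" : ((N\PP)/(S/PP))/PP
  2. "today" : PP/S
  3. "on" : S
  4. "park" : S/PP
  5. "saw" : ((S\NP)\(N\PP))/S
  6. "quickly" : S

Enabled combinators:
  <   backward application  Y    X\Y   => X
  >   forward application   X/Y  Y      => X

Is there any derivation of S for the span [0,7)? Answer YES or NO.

YES

[0,7] S   <
  [0,1] "ate" : NP
  [1,7] S\NP   <
    [1,5] N\PP   >
      [1,4] (N\PP)/(S/PP)   >
        [1,2] "sent" : ((N\PP)/(S/PP))/PP
        [2,4] PP   >
          [2,3] "today" : PP/S
          [3,4] "on" : S
      [4,5] "park" : S/PP
    [5,7] (S\NP)\(N\PP)   >
      [5,6] "saw" : ((S\NP)\(N\PP))/S
      [6,7] "quickly" : S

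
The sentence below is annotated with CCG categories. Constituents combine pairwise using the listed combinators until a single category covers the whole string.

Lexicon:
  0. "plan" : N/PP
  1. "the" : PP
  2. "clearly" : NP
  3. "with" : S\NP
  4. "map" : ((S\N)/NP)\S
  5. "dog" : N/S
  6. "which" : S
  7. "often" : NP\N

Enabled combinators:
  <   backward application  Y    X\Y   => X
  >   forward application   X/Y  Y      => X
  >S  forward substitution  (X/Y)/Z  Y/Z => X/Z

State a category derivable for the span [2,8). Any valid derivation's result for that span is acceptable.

S\N

[0,8] S   <
  [0,2] N   >
    [0,1] "plan" : N/PP
    [1,2] "the" : PP
  [2,8] S\N   >
    [2,5] (S\N)/NP   <
      [2,4] S   <
        [2,3] "clearly" : NP
        [3,4] "with" : S\NP
      [4,5] "map" : ((S\N)/NP)\S
    [5,8] NP   <
      [5,7] N   >
        [5,6] "dog" : N/S
        [6,7] "which" : S
      [7,8] "often" : NP\N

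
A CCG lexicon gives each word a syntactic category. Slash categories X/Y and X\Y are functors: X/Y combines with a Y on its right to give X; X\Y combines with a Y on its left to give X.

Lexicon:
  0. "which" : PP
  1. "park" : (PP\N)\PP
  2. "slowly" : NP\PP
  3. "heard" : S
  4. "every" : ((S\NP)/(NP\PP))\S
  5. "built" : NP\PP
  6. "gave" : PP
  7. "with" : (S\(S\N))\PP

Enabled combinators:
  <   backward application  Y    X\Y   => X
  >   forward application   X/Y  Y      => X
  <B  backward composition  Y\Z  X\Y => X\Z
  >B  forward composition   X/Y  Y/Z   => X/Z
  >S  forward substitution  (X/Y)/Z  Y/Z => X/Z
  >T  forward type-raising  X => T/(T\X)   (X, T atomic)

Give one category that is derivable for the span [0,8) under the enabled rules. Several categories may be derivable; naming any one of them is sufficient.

S

[0,8] S   <
  [0,6] S\N   <B
    [0,2] PP\N   <
      [0,1] "which" : PP
      [1,2] "park" : (PP\N)\PP
    [2,6] S\PP   <B
      [2,3] "slowly" : NP\PP
      [3,6] S\NP   >
        [3,5] (S\NP)/(NP\PP)   <
          [3,4] "heard" : S
          [4,5] "every" : ((S\NP)/(NP\PP))\S
        [5,6] "built" : NP\PP
  [6,8] S\(S\N)   <
    [6,7] "gave" : PP
    [7,8] "with" : (S\(S\N))\PP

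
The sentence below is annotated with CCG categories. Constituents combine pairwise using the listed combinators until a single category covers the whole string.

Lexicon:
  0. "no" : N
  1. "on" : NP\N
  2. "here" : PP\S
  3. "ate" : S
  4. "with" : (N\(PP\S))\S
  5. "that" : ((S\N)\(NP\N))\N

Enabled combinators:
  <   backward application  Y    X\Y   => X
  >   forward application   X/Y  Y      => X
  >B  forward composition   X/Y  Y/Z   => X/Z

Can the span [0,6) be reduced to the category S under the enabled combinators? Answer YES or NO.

YES

[0,6] S   <
  [0,1] "no" : N
  [1,6] S\N   <
    [1,2] "on" : NP\N
    [2,6] (S\N)\(NP\N)   <
      [2,5] N   <
        [2,3] "here" : PP\S
        [3,5] N\(PP\S)   <
          [3,4] "ate" : S
          [4,5] "with" : (N\(PP\S))\S
      [5,6] "that" : ((S\N)\(NP\N))\N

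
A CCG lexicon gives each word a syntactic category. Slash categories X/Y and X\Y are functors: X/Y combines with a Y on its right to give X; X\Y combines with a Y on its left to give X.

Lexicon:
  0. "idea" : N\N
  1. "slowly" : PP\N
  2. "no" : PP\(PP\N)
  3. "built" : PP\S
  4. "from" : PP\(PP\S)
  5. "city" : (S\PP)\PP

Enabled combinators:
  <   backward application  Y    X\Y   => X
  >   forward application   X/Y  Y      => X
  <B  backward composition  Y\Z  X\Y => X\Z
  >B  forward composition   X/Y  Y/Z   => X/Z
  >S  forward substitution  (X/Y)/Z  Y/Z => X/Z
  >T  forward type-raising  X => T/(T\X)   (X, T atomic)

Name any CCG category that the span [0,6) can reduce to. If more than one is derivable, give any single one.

[0,6] S   <
  [0,3] PP   <
    [0,2] PP\N   <B
      [0,1] "idea" : N\N
      [1,2] "slowly" : PP\N
    [2,3] "no" : PP\(PP\N)
  [3,6] S\PP   <
    [3,5] PP   <
      [3,4] "built" : PP\S
      [4,5] "from" : PP\(PP\S)
    [5,6] "city" : (S\PP)\PP

S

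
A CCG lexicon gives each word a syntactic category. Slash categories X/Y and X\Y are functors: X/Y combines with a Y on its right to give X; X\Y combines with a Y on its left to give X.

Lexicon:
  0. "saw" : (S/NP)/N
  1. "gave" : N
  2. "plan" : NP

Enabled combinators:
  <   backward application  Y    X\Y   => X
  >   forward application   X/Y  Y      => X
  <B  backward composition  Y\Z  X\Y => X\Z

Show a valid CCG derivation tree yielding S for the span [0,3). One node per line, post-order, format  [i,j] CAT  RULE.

[0,3] S   >
  [0,2] S/NP   >
    [0,1] "saw" : (S/NP)/N
    [1,2] "gave" : N
  [2,3] "plan" : NP

[0,1] (S/NP)/N  lex  "saw"
[1,2] N  lex  "gave"
[0,2] S/NP  >  k=1
[2,3] NP  lex  "plan"
[0,3] S  >  k=2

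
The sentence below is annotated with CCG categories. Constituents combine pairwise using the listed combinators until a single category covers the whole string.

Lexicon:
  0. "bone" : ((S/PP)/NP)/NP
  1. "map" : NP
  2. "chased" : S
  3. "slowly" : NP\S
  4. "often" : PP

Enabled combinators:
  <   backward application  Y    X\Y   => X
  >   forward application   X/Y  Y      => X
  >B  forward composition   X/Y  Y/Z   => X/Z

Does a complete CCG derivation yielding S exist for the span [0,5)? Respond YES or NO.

YES

[0,5] S   >
  [0,4] S/PP   >
    [0,2] (S/PP)/NP   >
      [0,1] "bone" : ((S/PP)/NP)/NP
      [1,2] "map" : NP
    [2,4] NP   <
      [2,3] "chased" : S
      [3,4] "slowly" : NP\S
  [4,5] "often" : PP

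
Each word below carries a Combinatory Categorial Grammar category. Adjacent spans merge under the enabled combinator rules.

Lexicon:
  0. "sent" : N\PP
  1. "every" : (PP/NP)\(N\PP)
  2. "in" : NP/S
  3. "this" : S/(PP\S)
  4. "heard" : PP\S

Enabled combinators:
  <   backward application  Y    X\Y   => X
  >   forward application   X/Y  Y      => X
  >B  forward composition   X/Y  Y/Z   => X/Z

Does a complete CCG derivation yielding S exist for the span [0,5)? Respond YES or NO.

N\PP (PP/NP)\(N\PP) NP/S S/(PP\S) PP\S
CKY chart[0,5] = {PP}; S ∉ chart

NO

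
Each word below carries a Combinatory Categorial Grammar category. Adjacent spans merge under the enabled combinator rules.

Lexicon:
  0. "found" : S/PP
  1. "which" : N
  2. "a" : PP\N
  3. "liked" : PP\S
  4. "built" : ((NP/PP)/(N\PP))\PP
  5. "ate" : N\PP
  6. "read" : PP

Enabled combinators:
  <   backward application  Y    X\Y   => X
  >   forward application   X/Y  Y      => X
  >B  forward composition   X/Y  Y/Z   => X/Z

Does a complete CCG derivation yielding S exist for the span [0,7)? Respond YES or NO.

NO

S/PP N PP\N PP\S ((NP/PP)/(N\PP))\PP N\PP PP
CKY chart[0,7] = {NP}; S ∉ chart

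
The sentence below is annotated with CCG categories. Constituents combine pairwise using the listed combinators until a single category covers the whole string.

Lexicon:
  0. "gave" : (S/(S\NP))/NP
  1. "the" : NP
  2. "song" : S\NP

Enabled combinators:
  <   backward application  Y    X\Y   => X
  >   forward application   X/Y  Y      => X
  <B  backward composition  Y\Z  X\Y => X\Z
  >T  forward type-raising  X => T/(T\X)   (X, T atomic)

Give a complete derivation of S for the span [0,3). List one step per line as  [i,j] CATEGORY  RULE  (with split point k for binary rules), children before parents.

[0,1] (S/(S\NP))/NP  lex  "gave"
[1,2] NP  lex  "the"
[0,2] S/(S\NP)  >  k=1
[2,3] S\NP  lex  "song"
[0,3] S  >  k=2

[0,3] S   >
  [0,2] S/(S\NP)   >
    [0,1] "gave" : (S/(S\NP))/NP
    [1,2] "the" : NP
  [2,3] "song" : S\NP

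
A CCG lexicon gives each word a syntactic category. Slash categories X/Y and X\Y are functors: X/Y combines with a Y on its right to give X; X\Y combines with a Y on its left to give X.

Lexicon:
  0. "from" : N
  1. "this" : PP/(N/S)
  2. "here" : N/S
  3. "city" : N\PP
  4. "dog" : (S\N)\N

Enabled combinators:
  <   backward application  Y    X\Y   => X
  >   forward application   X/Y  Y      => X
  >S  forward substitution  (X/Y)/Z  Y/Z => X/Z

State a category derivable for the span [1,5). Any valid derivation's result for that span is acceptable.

[0,5] S   <
  [0,1] "from" : N
  [1,5] S\N   <
    [1,4] N   <
      [1,3] PP   >
        [1,2] "this" : PP/(N/S)
        [2,3] "here" : N/S
      [3,4] "city" : N\PP
    [4,5] "dog" : (S\N)\N

S\N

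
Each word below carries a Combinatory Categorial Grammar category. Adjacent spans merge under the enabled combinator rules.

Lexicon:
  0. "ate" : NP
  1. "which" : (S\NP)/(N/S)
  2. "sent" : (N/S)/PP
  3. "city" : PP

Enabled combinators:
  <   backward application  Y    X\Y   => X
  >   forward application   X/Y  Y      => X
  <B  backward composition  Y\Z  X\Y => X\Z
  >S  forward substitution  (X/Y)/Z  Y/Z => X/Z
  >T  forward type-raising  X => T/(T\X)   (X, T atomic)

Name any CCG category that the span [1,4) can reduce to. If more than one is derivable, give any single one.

[0,4] S   <
  [0,1] "ate" : NP
  [1,4] S\NP   >
    [1,2] "which" : (S\NP)/(N/S)
    [2,4] N/S   >
      [2,3] "sent" : (N/S)/PP
      [3,4] "city" : PP

S\NP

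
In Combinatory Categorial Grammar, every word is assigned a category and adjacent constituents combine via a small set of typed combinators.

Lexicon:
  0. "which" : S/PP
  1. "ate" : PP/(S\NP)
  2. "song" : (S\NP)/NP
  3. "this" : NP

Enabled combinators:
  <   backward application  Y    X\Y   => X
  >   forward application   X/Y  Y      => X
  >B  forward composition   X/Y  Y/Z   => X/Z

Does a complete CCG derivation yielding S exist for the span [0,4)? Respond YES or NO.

YES

[0,4] S   >
  [0,1] "which" : S/PP
  [1,4] PP   >
    [1,2] "ate" : PP/(S\NP)
    [2,4] S\NP   >
      [2,3] "song" : (S\NP)/NP
      [3,4] "this" : NP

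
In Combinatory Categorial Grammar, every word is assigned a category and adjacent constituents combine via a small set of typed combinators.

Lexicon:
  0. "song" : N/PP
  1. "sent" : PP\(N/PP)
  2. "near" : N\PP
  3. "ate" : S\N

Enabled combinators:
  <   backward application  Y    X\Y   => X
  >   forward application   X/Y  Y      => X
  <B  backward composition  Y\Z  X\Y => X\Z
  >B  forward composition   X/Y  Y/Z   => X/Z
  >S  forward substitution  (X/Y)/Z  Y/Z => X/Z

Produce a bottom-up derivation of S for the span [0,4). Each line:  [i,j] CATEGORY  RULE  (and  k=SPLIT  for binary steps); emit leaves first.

[0,1] N/PP  lex  "song"
[1,2] PP\(N/PP)  lex  "sent"
[0,2] PP  <  k=1
[2,3] N\PP  lex  "near"
[0,3] N  <  k=2
[3,4] S\N  lex  "ate"
[0,4] S  <  k=3

[0,4] S   <
  [0,3] N   <
    [0,2] PP   <
      [0,1] "song" : N/PP
      [1,2] "sent" : PP\(N/PP)
    [2,3] "near" : N\PP
  [3,4] "ate" : S\N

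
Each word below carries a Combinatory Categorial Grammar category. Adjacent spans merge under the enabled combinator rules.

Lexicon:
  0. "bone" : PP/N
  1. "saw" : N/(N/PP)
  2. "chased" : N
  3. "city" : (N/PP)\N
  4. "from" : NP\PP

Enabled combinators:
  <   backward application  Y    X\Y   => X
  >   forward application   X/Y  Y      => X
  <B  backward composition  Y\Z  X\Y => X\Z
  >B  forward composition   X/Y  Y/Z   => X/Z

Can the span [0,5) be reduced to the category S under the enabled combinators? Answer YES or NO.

NO

PP/N N/(N/PP) N (N/PP)\N NP\PP
CKY chart[0,5] = {NP}; S ∉ chart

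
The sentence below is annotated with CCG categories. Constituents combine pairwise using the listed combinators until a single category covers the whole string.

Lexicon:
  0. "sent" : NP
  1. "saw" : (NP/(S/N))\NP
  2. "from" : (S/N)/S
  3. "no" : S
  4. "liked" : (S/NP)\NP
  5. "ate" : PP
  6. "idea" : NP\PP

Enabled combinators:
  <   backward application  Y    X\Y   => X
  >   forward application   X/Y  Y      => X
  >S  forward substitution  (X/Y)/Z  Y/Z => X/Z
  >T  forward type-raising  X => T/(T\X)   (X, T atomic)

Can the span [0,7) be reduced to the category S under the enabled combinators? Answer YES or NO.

[0,7] S   >
  [0,5] S/NP   <
    [0,4] NP   >
      [0,2] NP/(S/N)   <
        [0,1] "sent" : NP
        [1,2] "saw" : (NP/(S/N))\NP
      [2,4] S/N   >
        [2,3] "from" : (S/N)/S
        [3,4] "no" : S
    [4,5] "liked" : (S/NP)\NP
  [5,7] NP   >
    [5,6] NP/(NP\PP)   >T
      [5,6] "ate" : PP
    [6,7] "idea" : NP\PP

YES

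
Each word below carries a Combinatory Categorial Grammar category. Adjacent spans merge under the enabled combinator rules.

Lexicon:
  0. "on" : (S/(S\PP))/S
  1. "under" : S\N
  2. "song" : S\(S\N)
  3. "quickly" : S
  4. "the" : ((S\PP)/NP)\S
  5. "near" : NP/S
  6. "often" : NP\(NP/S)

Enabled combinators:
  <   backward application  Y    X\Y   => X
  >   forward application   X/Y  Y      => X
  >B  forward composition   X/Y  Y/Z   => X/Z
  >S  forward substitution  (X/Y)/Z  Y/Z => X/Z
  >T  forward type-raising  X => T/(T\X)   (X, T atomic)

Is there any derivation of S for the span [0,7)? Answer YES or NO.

[0,7] S   >
  [0,3] S/(S\PP)   >
    [0,1] "on" : (S/(S\PP))/S
    [1,3] S   <
      [1,2] "under" : S\N
      [2,3] "song" : S\(S\N)
  [3,7] S\PP   >
    [3,5] (S\PP)/NP   <
      [3,4] "quickly" : S
      [4,5] "the" : ((S\PP)/NP)\S
    [5,7] NP   <
      [5,6] "near" : NP/S
      [6,7] "often" : NP\(NP/S)

YES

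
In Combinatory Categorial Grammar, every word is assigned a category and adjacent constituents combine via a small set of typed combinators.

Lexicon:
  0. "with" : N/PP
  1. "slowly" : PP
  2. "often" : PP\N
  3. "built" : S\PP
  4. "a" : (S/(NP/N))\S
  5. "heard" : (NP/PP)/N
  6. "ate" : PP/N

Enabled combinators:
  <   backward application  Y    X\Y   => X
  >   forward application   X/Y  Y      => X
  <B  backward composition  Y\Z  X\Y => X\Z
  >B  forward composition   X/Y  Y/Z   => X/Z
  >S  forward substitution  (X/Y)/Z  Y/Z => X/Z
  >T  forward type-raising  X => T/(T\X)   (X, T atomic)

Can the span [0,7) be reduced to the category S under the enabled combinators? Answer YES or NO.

YES

[0,7] S   >
  [0,5] S/(NP/N)   <
    [0,4] S   <
      [0,2] N   >
        [0,1] "with" : N/PP
        [1,2] "slowly" : PP
      [2,4] S\N   <B
        [2,3] "often" : PP\N
        [3,4] "built" : S\PP
    [4,5] "a" : (S/(NP/N))\S
  [5,7] NP/N   >S
    [5,6] "heard" : (NP/PP)/N
    [6,7] "ate" : PP/N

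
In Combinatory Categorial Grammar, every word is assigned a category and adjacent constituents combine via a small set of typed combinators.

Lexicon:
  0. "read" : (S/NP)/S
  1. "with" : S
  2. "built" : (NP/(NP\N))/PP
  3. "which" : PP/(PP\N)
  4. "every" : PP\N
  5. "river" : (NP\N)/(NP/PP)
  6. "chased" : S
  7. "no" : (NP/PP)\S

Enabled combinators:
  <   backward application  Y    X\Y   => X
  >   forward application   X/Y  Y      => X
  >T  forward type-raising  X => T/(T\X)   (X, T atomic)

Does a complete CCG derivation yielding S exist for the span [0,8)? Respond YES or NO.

YES

[0,8] S   >
  [0,2] S/NP   >
    [0,1] "read" : (S/NP)/S
    [1,2] "with" : S
  [2,8] NP   >
    [2,5] NP/(NP\N)   >
      [2,3] "built" : (NP/(NP\N))/PP
      [3,5] PP   >
        [3,4] "which" : PP/(PP\N)
        [4,5] "every" : PP\N
    [5,8] NP\N   >
      [5,6] "river" : (NP\N)/(NP/PP)
      [6,8] NP/PP   <
        [6,7] "chased" : S
        [7,8] "no" : (NP/PP)\S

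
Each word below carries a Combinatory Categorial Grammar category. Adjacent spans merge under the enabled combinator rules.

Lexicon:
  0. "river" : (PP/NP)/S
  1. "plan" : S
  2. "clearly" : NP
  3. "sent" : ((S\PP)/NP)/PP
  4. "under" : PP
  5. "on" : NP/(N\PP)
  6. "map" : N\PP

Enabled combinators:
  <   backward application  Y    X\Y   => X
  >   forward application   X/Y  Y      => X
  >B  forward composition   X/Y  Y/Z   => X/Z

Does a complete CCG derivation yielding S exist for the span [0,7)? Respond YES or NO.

YES

[0,7] S   <
  [0,3] PP   >
    [0,2] PP/NP   >
      [0,1] "river" : (PP/NP)/S
      [1,2] "plan" : S
    [2,3] "clearly" : NP
  [3,7] S\PP   >
    [3,5] (S\PP)/NP   >
      [3,4] "sent" : ((S\PP)/NP)/PP
      [4,5] "under" : PP
    [5,7] NP   >
      [5,6] "on" : NP/(N\PP)
      [6,7] "map" : N\PP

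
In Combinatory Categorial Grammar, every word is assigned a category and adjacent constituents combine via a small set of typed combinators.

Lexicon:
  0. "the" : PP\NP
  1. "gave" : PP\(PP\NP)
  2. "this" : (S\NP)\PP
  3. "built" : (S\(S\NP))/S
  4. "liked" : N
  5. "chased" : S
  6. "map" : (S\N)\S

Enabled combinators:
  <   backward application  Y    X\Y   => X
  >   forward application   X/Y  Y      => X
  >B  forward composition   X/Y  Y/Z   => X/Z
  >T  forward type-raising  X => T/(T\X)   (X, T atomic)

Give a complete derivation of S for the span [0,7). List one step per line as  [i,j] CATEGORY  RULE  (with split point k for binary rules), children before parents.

[0,1] PP\NP  lex  "the"
[1,2] PP\(PP\NP)  lex  "gave"
[0,2] PP  <  k=1
[2,3] (S\NP)\PP  lex  "this"
[0,3] S\NP  <  k=2
[3,4] (S\(S\NP))/S  lex  "built"
[4,5] N  lex  "liked"
[4,5] S/(S\N)  >T
[5,6] S  lex  "chased"
[6,7] (S\N)\S  lex  "map"
[5,7] S\N  <  k=6
[4,7] S  >  k=5
[3,7] S\(S\NP)  >  k=4
[0,7] S  <  k=3

[0,7] S   <
  [0,3] S\NP   <
    [0,2] PP   <
      [0,1] "the" : PP\NP
      [1,2] "gave" : PP\(PP\NP)
    [2,3] "this" : (S\NP)\PP
  [3,7] S\(S\NP)   >
    [3,4] "built" : (S\(S\NP))/S
    [4,7] S   >
      [4,5] S/(S\N)   >T
        [4,5] "liked" : N
      [5,7] S\N   <
        [5,6] "chased" : S
        [6,7] "map" : (S\N)\S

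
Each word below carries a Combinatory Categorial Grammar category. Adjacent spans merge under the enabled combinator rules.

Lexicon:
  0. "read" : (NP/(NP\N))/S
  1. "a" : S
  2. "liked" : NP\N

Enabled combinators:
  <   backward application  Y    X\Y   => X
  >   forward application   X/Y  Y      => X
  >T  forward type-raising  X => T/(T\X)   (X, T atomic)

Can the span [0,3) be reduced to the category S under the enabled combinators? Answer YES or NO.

NO

(NP/(NP\N))/S S NP\N
CKY chart[0,3] = {N/(N\NP), NP, NP/(NP\NP), PP/(PP\NP), S/(S\NP)}; S ∉ chart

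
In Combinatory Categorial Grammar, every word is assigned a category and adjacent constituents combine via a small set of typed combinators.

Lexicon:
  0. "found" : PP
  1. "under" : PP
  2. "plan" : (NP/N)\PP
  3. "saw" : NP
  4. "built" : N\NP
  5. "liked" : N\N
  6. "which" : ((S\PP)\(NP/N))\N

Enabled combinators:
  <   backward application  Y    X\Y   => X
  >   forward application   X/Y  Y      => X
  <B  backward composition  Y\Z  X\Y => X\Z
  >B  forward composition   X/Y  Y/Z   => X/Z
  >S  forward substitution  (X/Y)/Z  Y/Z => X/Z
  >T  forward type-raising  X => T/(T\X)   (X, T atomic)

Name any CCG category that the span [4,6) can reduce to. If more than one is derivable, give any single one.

N\NP

[0,7] S   >
  [0,1] S/(S\PP)   >T
    [0,1] "found" : PP
  [1,7] S\PP   <
    [1,3] NP/N   <
      [1,2] "under" : PP
      [2,3] "plan" : (NP/N)\PP
    [3,7] (S\PP)\(NP/N)   <
      [3,6] N   >
        [3,4] N/(N\NP)   >T
          [3,4] "saw" : NP
        [4,6] N\NP   <B
          [4,5] "built" : N\NP
          [5,6] "liked" : N\N
      [6,7] "which" : ((S\PP)\(NP/N))\N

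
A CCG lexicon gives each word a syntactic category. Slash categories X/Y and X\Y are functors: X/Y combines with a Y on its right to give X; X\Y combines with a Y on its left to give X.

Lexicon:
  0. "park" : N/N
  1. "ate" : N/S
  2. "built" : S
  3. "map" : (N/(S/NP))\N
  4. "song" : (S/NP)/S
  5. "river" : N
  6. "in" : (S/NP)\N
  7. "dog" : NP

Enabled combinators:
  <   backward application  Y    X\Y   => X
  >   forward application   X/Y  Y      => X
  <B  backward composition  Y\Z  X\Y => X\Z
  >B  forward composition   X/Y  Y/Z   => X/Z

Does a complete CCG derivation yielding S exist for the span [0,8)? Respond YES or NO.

NO

N/N N/S S (N/(S/NP))\N (S/NP)/S N (S/NP)\N NP
CKY chart[0,8] = {N}; S ∉ chart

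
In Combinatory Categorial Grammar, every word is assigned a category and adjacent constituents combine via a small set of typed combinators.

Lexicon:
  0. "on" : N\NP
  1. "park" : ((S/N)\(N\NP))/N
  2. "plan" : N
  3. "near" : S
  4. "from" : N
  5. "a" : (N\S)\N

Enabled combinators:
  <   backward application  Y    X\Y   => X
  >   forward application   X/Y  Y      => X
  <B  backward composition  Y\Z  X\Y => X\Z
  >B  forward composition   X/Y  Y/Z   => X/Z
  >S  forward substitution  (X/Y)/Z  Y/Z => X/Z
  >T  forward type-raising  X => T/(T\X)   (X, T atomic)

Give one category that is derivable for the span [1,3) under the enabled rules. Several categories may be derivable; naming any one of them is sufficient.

(S/N)\(N\NP)

[0,6] S   >
  [0,3] S/N   <
    [0,1] "on" : N\NP
    [1,3] (S/N)\(N\NP)   >
      [1,2] "park" : ((S/N)\(N\NP))/N
      [2,3] "plan" : N
  [3,6] N   >
    [3,4] N/(N\S)   >T
      [3,4] "near" : S
    [4,6] N\S   <
      [4,5] "from" : N
      [5,6] "a" : (N\S)\N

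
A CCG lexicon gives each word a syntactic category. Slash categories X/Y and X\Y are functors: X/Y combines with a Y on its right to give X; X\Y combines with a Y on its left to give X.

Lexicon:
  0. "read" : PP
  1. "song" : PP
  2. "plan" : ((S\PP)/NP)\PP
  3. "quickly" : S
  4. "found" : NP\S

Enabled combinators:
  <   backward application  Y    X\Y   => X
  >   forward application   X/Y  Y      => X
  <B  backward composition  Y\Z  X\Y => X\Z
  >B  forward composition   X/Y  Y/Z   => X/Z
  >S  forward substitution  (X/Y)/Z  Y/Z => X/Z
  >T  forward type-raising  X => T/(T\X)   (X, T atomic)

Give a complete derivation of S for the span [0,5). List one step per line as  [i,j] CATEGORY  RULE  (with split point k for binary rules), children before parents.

[0,1] PP  lex  "read"
[1,2] PP  lex  "song"
[2,3] ((S\PP)/NP)\PP  lex  "plan"
[1,3] (S\PP)/NP  <  k=2
[3,4] S  lex  "quickly"
[4,5] NP\S  lex  "found"
[3,5] NP  <  k=4
[1,5] S\PP  >  k=3
[0,5] S  <  k=1

[0,5] S   <
  [0,1] "read" : PP
  [1,5] S\PP   >
    [1,3] (S\PP)/NP   <
      [1,2] "song" : PP
      [2,3] "plan" : ((S\PP)/NP)\PP
    [3,5] NP   <
      [3,4] "quickly" : S
      [4,5] "found" : NP\S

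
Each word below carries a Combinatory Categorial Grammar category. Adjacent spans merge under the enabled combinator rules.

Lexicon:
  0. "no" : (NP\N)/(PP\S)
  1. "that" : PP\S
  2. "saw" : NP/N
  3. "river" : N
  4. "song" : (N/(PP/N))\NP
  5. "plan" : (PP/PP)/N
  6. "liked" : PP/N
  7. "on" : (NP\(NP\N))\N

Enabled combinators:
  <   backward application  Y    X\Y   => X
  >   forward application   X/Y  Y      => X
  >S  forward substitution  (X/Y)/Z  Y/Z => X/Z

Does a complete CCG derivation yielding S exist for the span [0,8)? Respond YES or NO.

NO

(NP\N)/(PP\S) PP\S NP/N N (N/(PP/N))\NP (PP/PP)/N PP/N (NP\(NP\N))\N
CKY chart[0,8] = {NP}; S ∉ chart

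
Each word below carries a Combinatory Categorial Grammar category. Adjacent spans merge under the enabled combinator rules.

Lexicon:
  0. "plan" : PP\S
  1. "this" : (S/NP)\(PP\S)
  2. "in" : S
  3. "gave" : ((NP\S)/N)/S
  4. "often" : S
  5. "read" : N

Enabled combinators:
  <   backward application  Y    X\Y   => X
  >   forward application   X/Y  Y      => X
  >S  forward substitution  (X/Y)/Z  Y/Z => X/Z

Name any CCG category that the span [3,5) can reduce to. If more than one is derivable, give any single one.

[0,6] S   >
  [0,2] S/NP   <
    [0,1] "plan" : PP\S
    [1,2] "this" : (S/NP)\(PP\S)
  [2,6] NP   <
    [2,3] "in" : S
    [3,6] NP\S   >
      [3,5] (NP\S)/N   >
        [3,4] "gave" : ((NP\S)/N)/S
        [4,5] "often" : S
      [5,6] "read" : N

(NP\S)/N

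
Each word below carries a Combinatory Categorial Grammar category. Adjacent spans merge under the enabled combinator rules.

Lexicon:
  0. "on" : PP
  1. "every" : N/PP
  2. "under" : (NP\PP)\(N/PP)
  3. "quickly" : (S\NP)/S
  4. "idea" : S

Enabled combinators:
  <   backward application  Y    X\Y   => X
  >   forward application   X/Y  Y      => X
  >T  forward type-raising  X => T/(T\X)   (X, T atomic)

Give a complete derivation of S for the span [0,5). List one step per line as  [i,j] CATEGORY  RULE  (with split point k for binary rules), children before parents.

[0,1] PP  lex  "on"
[1,2] N/PP  lex  "every"
[2,3] (NP\PP)\(N/PP)  lex  "under"
[1,3] NP\PP  <  k=2
[0,3] NP  <  k=1
[3,4] (S\NP)/S  lex  "quickly"
[4,5] S  lex  "idea"
[3,5] S\NP  >  k=4
[0,5] S  <  k=3

[0,5] S   <
  [0,3] NP   <
    [0,1] "on" : PP
    [1,3] NP\PP   <
      [1,2] "every" : N/PP
      [2,3] "under" : (NP\PP)\(N/PP)
  [3,5] S\NP   >
    [3,4] "quickly" : (S\NP)/S
    [4,5] "idea" : S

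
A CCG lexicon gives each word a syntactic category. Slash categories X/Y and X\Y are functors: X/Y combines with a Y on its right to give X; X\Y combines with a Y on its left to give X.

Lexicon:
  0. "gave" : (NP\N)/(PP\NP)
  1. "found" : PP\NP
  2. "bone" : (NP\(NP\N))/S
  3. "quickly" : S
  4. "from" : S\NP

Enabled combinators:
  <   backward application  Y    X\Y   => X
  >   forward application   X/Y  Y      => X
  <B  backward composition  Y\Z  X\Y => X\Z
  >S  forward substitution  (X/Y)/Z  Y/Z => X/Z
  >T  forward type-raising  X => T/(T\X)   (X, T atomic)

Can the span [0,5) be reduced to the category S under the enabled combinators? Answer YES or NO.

[0,5] S   <
  [0,4] NP   <
    [0,2] NP\N   >
      [0,1] "gave" : (NP\N)/(PP\NP)
      [1,2] "found" : PP\NP
    [2,4] NP\(NP\N)   >
      [2,3] "bone" : (NP\(NP\N))/S
      [3,4] "quickly" : S
  [4,5] "from" : S\NP

YES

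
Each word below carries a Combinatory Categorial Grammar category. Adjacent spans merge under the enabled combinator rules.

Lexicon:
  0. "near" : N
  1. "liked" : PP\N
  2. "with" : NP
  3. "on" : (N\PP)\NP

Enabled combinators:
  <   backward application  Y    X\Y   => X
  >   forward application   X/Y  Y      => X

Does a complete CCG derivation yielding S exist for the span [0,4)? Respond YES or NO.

N PP\N NP (N\PP)\NP
CKY chart[0,4] = {N}; S ∉ chart

NO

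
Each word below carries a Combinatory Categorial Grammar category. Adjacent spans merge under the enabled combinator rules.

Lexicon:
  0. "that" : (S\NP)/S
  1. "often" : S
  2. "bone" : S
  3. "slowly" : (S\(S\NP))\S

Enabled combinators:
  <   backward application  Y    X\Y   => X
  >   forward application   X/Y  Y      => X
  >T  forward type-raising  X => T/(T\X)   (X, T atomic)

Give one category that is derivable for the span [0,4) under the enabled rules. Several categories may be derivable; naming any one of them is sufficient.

[0,4] S   <
  [0,2] S\NP   >
    [0,1] "that" : (S\NP)/S
    [1,2] "often" : S
  [2,4] S\(S\NP)   <
    [2,3] "bone" : S
    [3,4] "slowly" : (S\(S\NP))\S

S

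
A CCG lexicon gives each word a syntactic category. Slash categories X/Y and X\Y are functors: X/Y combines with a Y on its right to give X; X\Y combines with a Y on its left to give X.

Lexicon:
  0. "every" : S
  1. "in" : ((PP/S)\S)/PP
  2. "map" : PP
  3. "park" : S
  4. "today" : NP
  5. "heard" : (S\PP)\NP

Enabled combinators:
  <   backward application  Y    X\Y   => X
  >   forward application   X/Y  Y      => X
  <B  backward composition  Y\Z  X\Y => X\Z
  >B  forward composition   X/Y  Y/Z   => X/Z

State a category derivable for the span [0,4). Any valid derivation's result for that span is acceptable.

PP

[0,6] S   <
  [0,4] PP   >
    [0,3] PP/S   <
      [0,1] "every" : S
      [1,3] (PP/S)\S   >
        [1,2] "in" : ((PP/S)\S)/PP
        [2,3] "map" : PP
    [3,4] "park" : S
  [4,6] S\PP   <
    [4,5] "today" : NP
    [5,6] "heard" : (S\PP)\NP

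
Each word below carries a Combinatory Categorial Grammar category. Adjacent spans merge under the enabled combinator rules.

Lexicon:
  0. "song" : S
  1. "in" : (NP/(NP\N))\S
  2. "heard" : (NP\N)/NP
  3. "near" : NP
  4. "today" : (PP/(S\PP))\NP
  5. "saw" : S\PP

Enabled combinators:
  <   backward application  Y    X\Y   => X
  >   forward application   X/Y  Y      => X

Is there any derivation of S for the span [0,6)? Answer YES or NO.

NO

S (NP/(NP\N))\S (NP\N)/NP NP (PP/(S\PP))\NP S\PP
CKY chart[0,6] = {PP}; S ∉ chart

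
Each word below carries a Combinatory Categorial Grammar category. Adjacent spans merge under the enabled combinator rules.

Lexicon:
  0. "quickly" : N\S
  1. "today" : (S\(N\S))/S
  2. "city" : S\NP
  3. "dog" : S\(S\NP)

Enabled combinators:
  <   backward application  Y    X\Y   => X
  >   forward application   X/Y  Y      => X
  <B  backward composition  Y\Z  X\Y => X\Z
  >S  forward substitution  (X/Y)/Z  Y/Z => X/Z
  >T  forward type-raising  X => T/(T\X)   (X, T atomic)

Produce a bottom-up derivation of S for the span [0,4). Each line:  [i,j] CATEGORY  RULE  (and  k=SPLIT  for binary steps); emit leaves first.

[0,1] N\S  lex  "quickly"
[1,2] (S\(N\S))/S  lex  "today"
[2,3] S\NP  lex  "city"
[3,4] S\(S\NP)  lex  "dog"
[2,4] S  <  k=3
[1,4] S\(N\S)  >  k=2
[0,4] S  <  k=1

[0,4] S   <
  [0,1] "quickly" : N\S
  [1,4] S\(N\S)   >
    [1,2] "today" : (S\(N\S))/S
    [2,4] S   <
      [2,3] "city" : S\NP
      [3,4] "dog" : S\(S\NP)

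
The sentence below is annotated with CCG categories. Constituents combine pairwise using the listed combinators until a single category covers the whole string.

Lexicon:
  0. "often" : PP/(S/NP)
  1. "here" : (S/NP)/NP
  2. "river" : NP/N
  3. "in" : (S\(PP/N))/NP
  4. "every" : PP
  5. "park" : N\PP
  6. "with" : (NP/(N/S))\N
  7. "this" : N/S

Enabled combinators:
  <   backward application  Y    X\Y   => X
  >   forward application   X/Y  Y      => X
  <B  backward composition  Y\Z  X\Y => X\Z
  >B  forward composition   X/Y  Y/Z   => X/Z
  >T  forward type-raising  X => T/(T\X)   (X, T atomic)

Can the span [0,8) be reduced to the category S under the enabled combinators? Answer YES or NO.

YES

[0,8] S   <
  [0,3] PP/N   >B
    [0,2] PP/NP   >B
      [0,1] "often" : PP/(S/NP)
      [1,2] "here" : (S/NP)/NP
    [2,3] "river" : NP/N
  [3,8] S\(PP/N)   >
    [3,4] "in" : (S\(PP/N))/NP
    [4,8] NP   >
      [4,7] NP/(N/S)   <
        [4,6] N   >
          [4,5] N/(N\PP)   >T
            [4,5] "every" : PP
          [5,6] "park" : N\PP
        [6,7] "with" : (NP/(N/S))\N
      [7,8] "this" : N/S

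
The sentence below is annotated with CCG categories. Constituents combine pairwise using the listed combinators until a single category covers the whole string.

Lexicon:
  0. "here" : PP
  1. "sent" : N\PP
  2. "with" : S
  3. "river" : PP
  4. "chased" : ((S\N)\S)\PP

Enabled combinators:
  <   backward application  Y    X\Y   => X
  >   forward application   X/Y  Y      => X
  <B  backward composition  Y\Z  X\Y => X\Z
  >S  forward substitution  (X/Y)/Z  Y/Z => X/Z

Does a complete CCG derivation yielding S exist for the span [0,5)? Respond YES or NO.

[0,5] S   <
  [0,2] N   <
    [0,1] "here" : PP
    [1,2] "sent" : N\PP
  [2,5] S\N   <
    [2,3] "with" : S
    [3,5] (S\N)\S   <
      [3,4] "river" : PP
      [4,5] "chased" : ((S\N)\S)\PP

YES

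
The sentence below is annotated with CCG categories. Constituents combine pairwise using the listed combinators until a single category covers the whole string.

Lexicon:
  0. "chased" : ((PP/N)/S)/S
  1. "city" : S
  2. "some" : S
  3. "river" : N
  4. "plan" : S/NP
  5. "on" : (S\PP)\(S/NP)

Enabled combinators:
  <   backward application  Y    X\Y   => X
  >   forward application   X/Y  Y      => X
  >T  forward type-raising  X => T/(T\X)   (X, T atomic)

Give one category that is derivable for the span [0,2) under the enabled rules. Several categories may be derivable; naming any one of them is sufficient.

(PP/N)/S

[0,6] S   <
  [0,4] PP   >
    [0,3] PP/N   >
      [0,2] (PP/N)/S   >
        [0,1] "chased" : ((PP/N)/S)/S
        [1,2] "city" : S
      [2,3] "some" : S
    [3,4] "river" : N
  [4,6] S\PP   <
    [4,5] "plan" : S/NP
    [5,6] "on" : (S\PP)\(S/NP)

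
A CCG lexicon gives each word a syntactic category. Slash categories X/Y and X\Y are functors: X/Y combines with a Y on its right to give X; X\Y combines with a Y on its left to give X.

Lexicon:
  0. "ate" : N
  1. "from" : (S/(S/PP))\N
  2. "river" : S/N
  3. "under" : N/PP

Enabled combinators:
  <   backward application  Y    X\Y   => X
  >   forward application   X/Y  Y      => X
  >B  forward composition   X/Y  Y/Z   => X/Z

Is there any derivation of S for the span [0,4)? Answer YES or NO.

[0,4] S   >
  [0,2] S/(S/PP)   <
    [0,1] "ate" : N
    [1,2] "from" : (S/(S/PP))\N
  [2,4] S/PP   >B
    [2,3] "river" : S/N
    [3,4] "under" : N/PP

YES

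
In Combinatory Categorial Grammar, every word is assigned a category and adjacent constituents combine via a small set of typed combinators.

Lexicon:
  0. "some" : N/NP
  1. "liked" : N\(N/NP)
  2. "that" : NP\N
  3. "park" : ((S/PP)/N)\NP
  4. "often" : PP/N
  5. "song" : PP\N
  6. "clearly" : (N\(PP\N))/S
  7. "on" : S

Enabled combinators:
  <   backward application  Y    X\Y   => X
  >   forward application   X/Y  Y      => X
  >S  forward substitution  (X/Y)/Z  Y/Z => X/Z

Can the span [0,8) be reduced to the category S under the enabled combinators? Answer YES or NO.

YES

[0,8] S   >
  [0,5] S/N   >S
    [0,4] (S/PP)/N   <
      [0,3] NP   <
        [0,2] N   <
          [0,1] "some" : N/NP
          [1,2] "liked" : N\(N/NP)
        [2,3] "that" : NP\N
      [3,4] "park" : ((S/PP)/N)\NP
    [4,5] "often" : PP/N
  [5,8] N   <
    [5,6] "song" : PP\N
    [6,8] N\(PP\N)   >
      [6,7] "clearly" : (N\(PP\N))/S
      [7,8] "on" : S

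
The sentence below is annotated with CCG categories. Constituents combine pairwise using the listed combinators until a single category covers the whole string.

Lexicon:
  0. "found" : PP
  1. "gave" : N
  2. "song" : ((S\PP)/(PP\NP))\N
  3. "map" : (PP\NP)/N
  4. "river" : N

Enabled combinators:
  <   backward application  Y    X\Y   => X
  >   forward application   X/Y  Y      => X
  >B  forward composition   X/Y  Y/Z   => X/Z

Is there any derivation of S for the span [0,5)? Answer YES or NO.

[0,5] S   <
  [0,1] "found" : PP
  [1,5] S\PP   >
    [1,3] (S\PP)/(PP\NP)   <
      [1,2] "gave" : N
      [2,3] "song" : ((S\PP)/(PP\NP))\N
    [3,5] PP\NP   >
      [3,4] "map" : (PP\NP)/N
      [4,5] "river" : N

YES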